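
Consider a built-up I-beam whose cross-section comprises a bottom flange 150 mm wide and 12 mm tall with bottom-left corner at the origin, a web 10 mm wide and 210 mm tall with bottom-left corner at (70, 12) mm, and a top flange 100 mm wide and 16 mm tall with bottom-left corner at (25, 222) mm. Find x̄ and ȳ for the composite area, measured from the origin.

bottom flange: A = 150 × 12 = 1800.00, centroid at (75.00, 6.00).
web: A = 10 × 210 = 2100.00, centroid at (75.00, 117.00).
top flange: A = 100 × 16 = 1600.00, centroid at (75.00, 230.00).
ΣA = 5500.00 mm²
ΣAx̄ = (1800.00)(75.00) + (2100.00)(75.00) + (1600.00)(75.00) = 412500.00 mm³
ΣAȳ = (1800.00)(6.00) + (2100.00)(117.00) + (1600.00)(230.00) = 624500.00 mm³
x̄ = 412500.00 / 5500.00 = 75.00 mm
ȳ = 624500.00 / 5500.00 = 113.55 mm

x̄ = 75.00 mm, ȳ = 113.55 mm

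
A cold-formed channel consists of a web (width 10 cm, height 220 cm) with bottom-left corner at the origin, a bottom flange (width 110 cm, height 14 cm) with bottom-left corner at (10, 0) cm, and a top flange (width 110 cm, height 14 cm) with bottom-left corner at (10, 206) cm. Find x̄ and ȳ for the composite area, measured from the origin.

x̄ = 40.00 cm, ȳ = 110.00 cm

web: A = 10 × 220 = 2200.00, centroid at (5.00, 110.00).
bottom flange: A = 110 × 14 = 1540.00, centroid at (65.00, 7.00).
top flange: A = 110 × 14 = 1540.00, centroid at (65.00, 213.00).
ΣA = 5280.00 cm²
ΣAx̄ = (2200.00)(5.00) + (1540.00)(65.00) + (1540.00)(65.00) = 211200.00 cm³
ΣAȳ = (2200.00)(110.00) + (1540.00)(7.00) + (1540.00)(213.00) = 580800.00 cm³
x̄ = 211200.00 / 5280.00 = 40.00 cm
ȳ = 580800.00 / 5280.00 = 110.00 cm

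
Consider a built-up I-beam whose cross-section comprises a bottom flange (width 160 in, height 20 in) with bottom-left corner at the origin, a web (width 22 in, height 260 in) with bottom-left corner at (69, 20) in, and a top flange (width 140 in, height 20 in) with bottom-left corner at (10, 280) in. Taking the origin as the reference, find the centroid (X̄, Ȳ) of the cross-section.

Part | A | x̄ᵢ | ȳᵢ | A·x̄ᵢ | A·ȳᵢ
bottom flange | 3200.00 | 80.00 | 10.00 | 256000.00 | 32000.00
web | 5720.00 | 80.00 | 150.00 | 457600.00 | 858000.00
top flange | 2800.00 | 80.00 | 290.00 | 224000.00 | 812000.00
Σ | 11720.00 |  |  | 937600.00 | 1702000.00
X̄ = 937600.00 / 11720.00 = 80.00 in
Ȳ = 1702000.00 / 11720.00 = 145.22 in

X̄ = 80.00 in, Ȳ = 145.22 in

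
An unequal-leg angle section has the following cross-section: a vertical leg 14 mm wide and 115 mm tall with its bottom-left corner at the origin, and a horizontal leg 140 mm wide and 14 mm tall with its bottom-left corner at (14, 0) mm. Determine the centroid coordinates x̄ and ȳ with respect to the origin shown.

x̄ = 49.27 mm, ȳ = 29.77 mm

Part | A | x̄ᵢ | ȳᵢ | A·x̄ᵢ | A·ȳᵢ
vertical leg | 1610.00 | 7.00 | 57.50 | 11270.00 | 92575.00
horizontal leg | 1960.00 | 84.00 | 7.00 | 164640.00 | 13720.00
Σ | 3570.00 |  |  | 175910.00 | 106295.00
x̄ = 175910.00 / 3570.00 = 49.27 mm
ȳ = 106295.00 / 3570.00 = 29.77 mm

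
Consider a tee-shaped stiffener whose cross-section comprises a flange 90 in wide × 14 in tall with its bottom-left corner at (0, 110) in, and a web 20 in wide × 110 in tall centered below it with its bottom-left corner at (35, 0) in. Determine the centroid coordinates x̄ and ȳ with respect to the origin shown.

web: A = 20 × 110 = 2200.00, centroid at (45.00, 55.00).
flange: A = 90 × 14 = 1260.00, centroid at (45.00, 117.00).
ΣA = 3460.00 in², ΣAx̄ = 155700.00 in³, ΣAȳ = 268420.00 in³.
x̄ = 155700.00/3460.00 = 45.00 in; ȳ = 268420.00/3460.00 = 77.58 in.

x̄ = 45.00 in, ȳ = 77.58 in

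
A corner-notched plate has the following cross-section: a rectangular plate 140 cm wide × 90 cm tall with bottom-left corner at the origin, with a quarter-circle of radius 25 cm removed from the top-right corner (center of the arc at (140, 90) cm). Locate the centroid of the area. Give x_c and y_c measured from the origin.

x_c = 67.59 cm, y_c = 43.61 cm

plate: A = 140 × 90 = 12600.00, centroid at (70.00, 45.00).
removed quarter-circle: A = −¼π·25² = -490.87, centroid at (129.39, 79.39).
ΣA = 12109.13 cm², ΣAx_c = 818485.99 cm³, ΣAy_c = 528029.69 cm³.
x_c = 818485.99/12109.13 = 67.59 cm; y_c = 528029.69/12109.13 = 43.61 cm.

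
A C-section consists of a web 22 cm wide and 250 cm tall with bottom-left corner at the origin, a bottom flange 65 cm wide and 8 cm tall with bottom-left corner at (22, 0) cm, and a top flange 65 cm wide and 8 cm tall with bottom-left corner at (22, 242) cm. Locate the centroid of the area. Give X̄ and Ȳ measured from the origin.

X̄ = 17.92 cm, Ȳ = 125.00 cm

web: A = 22 × 250 = 5500.00, centroid at (11.00, 125.00).
bottom flange: A = 65 × 8 = 520.00, centroid at (54.50, 4.00).
top flange: A = 65 × 8 = 520.00, centroid at (54.50, 246.00).
ΣA = 6540.00 cm²
ΣAX̄ = (5500.00)(11.00) + (520.00)(54.50) + (520.00)(54.50) = 117180.00 cm³
ΣAȲ = (5500.00)(125.00) + (520.00)(4.00) + (520.00)(246.00) = 817500.00 cm³
X̄ = 117180.00 / 6540.00 = 17.92 cm
Ȳ = 817500.00 / 6540.00 = 125.00 cm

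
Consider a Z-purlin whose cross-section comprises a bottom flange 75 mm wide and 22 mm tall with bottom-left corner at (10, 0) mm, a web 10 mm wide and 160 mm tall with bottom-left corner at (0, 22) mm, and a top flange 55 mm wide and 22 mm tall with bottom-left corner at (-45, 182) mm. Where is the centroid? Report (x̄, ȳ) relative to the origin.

x̄ = 14.62 mm, ȳ = 93.02 mm

bottom flange: A = 75 × 22 = 1650.00, centroid at (47.50, 11.00).
web: A = 10 × 160 = 1600.00, centroid at (5.00, 102.00).
top flange: A = 55 × 22 = 1210.00, centroid at (-17.50, 193.00).
ΣA = 4460.00 mm², ΣAx̄ = 65200.00 mm³, ΣAȳ = 414880.00 mm³.
x̄ = 65200.00/4460.00 = 14.62 mm; ȳ = 414880.00/4460.00 = 93.02 mm.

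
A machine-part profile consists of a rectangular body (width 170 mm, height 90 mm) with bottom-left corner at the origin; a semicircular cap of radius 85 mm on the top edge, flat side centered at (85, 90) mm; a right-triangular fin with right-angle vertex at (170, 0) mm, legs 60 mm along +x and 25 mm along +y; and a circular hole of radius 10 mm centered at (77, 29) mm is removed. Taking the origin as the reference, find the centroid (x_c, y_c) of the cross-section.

x_c = 88.00 mm, y_c = 78.14 mm

Part | A | x̄ᵢ | ȳᵢ | A·x̄ᵢ | A·ȳᵢ
rectangular body | 15300.00 | 85.00 | 45.00 | 1300500.00 | 688500.00
semicircular top | 11349.00 | 85.00 | 126.08 | 964665.29 | 1430826.98
triangular fin | 750.00 | 190.00 | 8.33 | 142500.00 | 6250.00
hole | -314.16 | 77.00 | 29.00 | -24190.26 | -9110.62
Σ | 27084.84 |  |  | 2383475.03 | 2116466.36
x_c = 2383475.03 / 27084.84 = 88.00 mm
y_c = 2116466.36 / 27084.84 = 78.14 mm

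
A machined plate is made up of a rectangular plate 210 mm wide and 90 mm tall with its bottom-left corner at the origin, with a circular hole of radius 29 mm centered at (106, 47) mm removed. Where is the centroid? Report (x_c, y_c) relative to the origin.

plate: A = 210 × 90 = 18900.00, centroid at (105.00, 45.00).
hole: A = −π·29² = -2642.08, centroid at (106.00, 47.00).
ΣA = 16257.92 mm²
ΣAx_c = (18900.00)(105.00) + (-2642.08)(106.00) = 1704439.58 mm³
ΣAy_c = (18900.00)(45.00) + (-2642.08)(47.00) = 726322.27 mm³
x_c = 1704439.58 / 16257.92 = 104.84 mm
y_c = 726322.27 / 16257.92 = 44.67 mm

x_c = 104.84 mm, y_c = 44.67 mm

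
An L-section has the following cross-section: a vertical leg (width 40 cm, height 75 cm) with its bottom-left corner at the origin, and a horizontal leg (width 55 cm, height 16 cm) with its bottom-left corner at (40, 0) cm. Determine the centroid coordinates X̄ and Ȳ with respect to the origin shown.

Part | A | x̄ᵢ | ȳᵢ | A·x̄ᵢ | A·ȳᵢ
vertical leg | 3000.00 | 20.00 | 37.50 | 60000.00 | 112500.00
horizontal leg | 880.00 | 67.50 | 8.00 | 59400.00 | 7040.00
Σ | 3880.00 |  |  | 119400.00 | 119540.00
X̄ = 119400.00 / 3880.00 = 30.77 cm
Ȳ = 119540.00 / 3880.00 = 30.81 cm

X̄ = 30.77 cm, Ȳ = 30.81 cm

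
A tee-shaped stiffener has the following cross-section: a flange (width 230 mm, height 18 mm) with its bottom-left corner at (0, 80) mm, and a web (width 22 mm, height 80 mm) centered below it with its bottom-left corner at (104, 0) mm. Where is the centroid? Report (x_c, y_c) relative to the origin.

web: A = 22 × 80 = 1760.00, centroid at (115.00, 40.00).
flange: A = 230 × 18 = 4140.00, centroid at (115.00, 89.00).
ΣA = 5900.00 mm², ΣAx_c = 678500.00 mm³, ΣAy_c = 438860.00 mm³.
x_c = 678500.00/5900.00 = 115.00 mm; y_c = 438860.00/5900.00 = 74.38 mm.

x_c = 115.00 mm, y_c = 74.38 mm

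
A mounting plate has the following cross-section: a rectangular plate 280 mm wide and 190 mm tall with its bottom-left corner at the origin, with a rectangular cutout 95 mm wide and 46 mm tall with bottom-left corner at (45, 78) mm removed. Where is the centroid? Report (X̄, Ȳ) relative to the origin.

X̄ = 144.25 mm, Ȳ = 94.46 mm

plate: A = 280 × 190 = 53200.00, centroid at (140.00, 95.00).
hole: A = −(95 × 46) = -4370.00, centroid at (92.50, 101.00).
ΣA = 48830.00 mm², ΣAX̄ = 7043775.00 mm³, ΣAȲ = 4612630.00 mm³.
X̄ = 7043775.00/48830.00 = 144.25 mm; Ȳ = 4612630.00/48830.00 = 94.46 mm.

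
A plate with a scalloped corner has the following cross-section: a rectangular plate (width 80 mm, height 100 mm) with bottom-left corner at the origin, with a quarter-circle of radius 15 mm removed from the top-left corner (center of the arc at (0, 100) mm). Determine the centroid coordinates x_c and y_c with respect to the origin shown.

x_c = 40.76 mm, y_c = 49.01 mm

plate: A = 80 × 100 = 8000.00, centroid at (40.00, 50.00).
removed quarter-circle: A = −¼π·15² = -176.71, centroid at (6.37, 93.63).
ΣA = 7823.29 mm², ΣAx_c = 318875.00 mm³, ΣAy_c = 383453.54 mm³.
x_c = 318875.00/7823.29 = 40.76 mm; y_c = 383453.54/7823.29 = 49.01 mm.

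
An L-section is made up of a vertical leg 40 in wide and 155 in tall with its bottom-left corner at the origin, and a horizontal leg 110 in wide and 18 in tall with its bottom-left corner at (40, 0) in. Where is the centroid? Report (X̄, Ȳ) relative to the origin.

X̄ = 38.15 in, Ȳ = 60.92 in

vertical leg: A = 40 × 155 = 6200.00, centroid at (20.00, 77.50).
horizontal leg: A = 110 × 18 = 1980.00, centroid at (95.00, 9.00).
ΣA = 8180.00 in²
ΣAX̄ = (6200.00)(20.00) + (1980.00)(95.00) = 312100.00 in³
ΣAȲ = (6200.00)(77.50) + (1980.00)(9.00) = 498320.00 in³
X̄ = 312100.00 / 8180.00 = 38.15 in
Ȳ = 498320.00 / 8180.00 = 60.92 in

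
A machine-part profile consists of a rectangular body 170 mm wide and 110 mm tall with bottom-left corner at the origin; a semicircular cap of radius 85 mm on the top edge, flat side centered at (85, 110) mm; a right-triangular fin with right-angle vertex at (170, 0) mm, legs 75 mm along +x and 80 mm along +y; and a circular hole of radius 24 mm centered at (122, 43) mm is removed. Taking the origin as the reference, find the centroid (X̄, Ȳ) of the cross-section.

Part | A | x̄ᵢ | ȳᵢ | A·x̄ᵢ | A·ȳᵢ
rectangular body | 18700.00 | 85.00 | 55.00 | 1589500.00 | 1028500.00
semicircular top | 11349.00 | 85.00 | 146.08 | 964665.29 | 1657807.05
triangular fin | 3000.00 | 195.00 | 26.67 | 585000.00 | 80000.00
hole | -1809.56 | 122.00 | 43.00 | -220766.00 | -77810.97
Σ | 31239.45 |  |  | 2918399.30 | 2688496.08
X̄ = 2918399.30 / 31239.45 = 93.42 mm
Ȳ = 2688496.08 / 31239.45 = 86.06 mm

X̄ = 93.42 mm, Ȳ = 86.06 mm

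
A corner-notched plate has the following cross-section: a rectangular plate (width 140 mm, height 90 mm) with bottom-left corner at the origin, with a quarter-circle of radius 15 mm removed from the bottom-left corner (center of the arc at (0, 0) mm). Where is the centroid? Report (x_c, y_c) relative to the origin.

x_c = 70.91 mm, y_c = 45.55 mm

plate: A = 140 × 90 = 12600.00, centroid at (70.00, 45.00).
removed quarter-circle: A = −¼π·15² = -176.71, centroid at (6.37, 6.37).
ΣA = 12423.29 mm², ΣAx_c = 880875.00 mm³, ΣAy_c = 565875.00 mm³.
x_c = 880875.00/12423.29 = 70.91 mm; y_c = 565875.00/12423.29 = 45.55 mm.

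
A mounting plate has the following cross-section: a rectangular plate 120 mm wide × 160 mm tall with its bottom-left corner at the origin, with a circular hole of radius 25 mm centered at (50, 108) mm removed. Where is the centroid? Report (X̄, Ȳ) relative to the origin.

X̄ = 61.14 mm, Ȳ = 76.81 mm

plate: A = 120 × 160 = 19200.00, centroid at (60.00, 80.00).
hole: A = −π·25² = -1963.50, centroid at (50.00, 108.00).
ΣA = 17236.50 mm², ΣAX̄ = 1053825.23 mm³, ΣAȲ = 1323942.50 mm³.
X̄ = 1053825.23/17236.50 = 61.14 mm; Ȳ = 1323942.50/17236.50 = 76.81 mm.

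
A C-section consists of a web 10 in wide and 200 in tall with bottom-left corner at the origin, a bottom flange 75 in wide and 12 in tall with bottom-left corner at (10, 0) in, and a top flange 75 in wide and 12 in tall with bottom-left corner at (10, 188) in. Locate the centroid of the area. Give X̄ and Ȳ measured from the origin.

X̄ = 25.13 in, Ȳ = 100.00 in

Part | A | x̄ᵢ | ȳᵢ | A·x̄ᵢ | A·ȳᵢ
web | 2000.00 | 5.00 | 100.00 | 10000.00 | 200000.00
bottom flange | 900.00 | 47.50 | 6.00 | 42750.00 | 5400.00
top flange | 900.00 | 47.50 | 194.00 | 42750.00 | 174600.00
Σ | 3800.00 |  |  | 95500.00 | 380000.00
X̄ = 95500.00 / 3800.00 = 25.13 in
Ȳ = 380000.00 / 3800.00 = 100.00 in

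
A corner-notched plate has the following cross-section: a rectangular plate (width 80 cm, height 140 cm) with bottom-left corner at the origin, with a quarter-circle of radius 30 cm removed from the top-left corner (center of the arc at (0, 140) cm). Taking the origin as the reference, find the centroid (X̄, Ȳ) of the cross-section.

Part | A | x̄ᵢ | ȳᵢ | A·x̄ᵢ | A·ȳᵢ
plate | 11200.00 | 40.00 | 70.00 | 448000.00 | 784000.00
removed quarter-circle | -706.86 | 12.73 | 127.27 | -9000.00 | -89960.17
Σ | 10493.14 |  |  | 439000.00 | 694039.83
X̄ = 439000.00 / 10493.14 = 41.84 cm
Ȳ = 694039.83 / 10493.14 = 66.14 cm

X̄ = 41.84 cm, Ȳ = 66.14 cm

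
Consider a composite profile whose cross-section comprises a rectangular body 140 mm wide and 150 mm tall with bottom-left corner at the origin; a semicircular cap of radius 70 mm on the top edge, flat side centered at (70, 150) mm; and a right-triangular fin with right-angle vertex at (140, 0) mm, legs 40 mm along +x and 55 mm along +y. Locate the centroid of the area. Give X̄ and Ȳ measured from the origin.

X̄ = 73.08 mm, Ȳ = 99.96 mm

rectangular body: A = 140 × 150 = 21000.00, centroid at (70.00, 75.00).
semicircular top: A = ½π·70² = 7696.90, centroid at (70.00, 179.71).
triangular fin: A = ½·40·55 = 1100.00, centroid at (153.33, 18.33).
ΣA = 29796.90 mm²
ΣAX̄ = (21000.00)(70.00) + (7696.90)(70.00) + (1100.00)(153.33) = 2177449.81 mm³
ΣAȲ = (21000.00)(75.00) + (7696.90)(179.71) + (1100.00)(18.33) = 2978368.63 mm³
X̄ = 2177449.81 / 29796.90 = 73.08 mm
Ȳ = 2978368.63 / 29796.90 = 99.96 mm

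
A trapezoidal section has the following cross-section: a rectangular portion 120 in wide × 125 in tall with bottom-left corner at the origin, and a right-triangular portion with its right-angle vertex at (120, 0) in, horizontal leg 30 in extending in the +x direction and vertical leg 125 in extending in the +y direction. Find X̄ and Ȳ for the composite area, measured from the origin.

Part | A | x̄ᵢ | ȳᵢ | A·x̄ᵢ | A·ȳᵢ
rectangular portion | 15000.00 | 60.00 | 62.50 | 900000.00 | 937500.00
triangular portion | 1875.00 | 130.00 | 41.67 | 243750.00 | 78125.00
Σ | 16875.00 |  |  | 1143750.00 | 1015625.00
X̄ = 1143750.00 / 16875.00 = 67.78 in
Ȳ = 1015625.00 / 16875.00 = 60.19 in

X̄ = 67.78 in, Ȳ = 60.19 in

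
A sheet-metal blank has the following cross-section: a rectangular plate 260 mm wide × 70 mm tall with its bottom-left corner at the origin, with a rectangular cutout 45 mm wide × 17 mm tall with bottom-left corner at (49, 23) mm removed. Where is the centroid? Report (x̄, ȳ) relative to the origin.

plate: A = 260 × 70 = 18200.00, centroid at (130.00, 35.00).
hole: A = −(45 × 17) = -765.00, centroid at (71.50, 31.50).
ΣA = 17435.00 mm², ΣAx̄ = 2311302.50 mm³, ΣAȳ = 612902.50 mm³.
x̄ = 2311302.50/17435.00 = 132.57 mm; ȳ = 612902.50/17435.00 = 35.15 mm.

x̄ = 132.57 mm, ȳ = 35.15 mm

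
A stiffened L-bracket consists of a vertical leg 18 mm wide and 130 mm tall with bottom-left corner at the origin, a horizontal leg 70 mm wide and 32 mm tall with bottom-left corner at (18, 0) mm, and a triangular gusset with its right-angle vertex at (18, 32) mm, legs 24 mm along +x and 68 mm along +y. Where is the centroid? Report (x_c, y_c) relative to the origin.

x_c = 29.84 mm, y_c = 43.10 mm

vertical leg: A = 18 × 130 = 2340.00, centroid at (9.00, 65.00).
horizontal leg: A = 70 × 32 = 2240.00, centroid at (53.00, 16.00).
gusset: A = ½·24·68 = 816.00, centroid at (26.00, 54.67).
ΣA = 5396.00 mm²
ΣAx_c = (2340.00)(9.00) + (2240.00)(53.00) + (816.00)(26.00) = 160996.00 mm³
ΣAy_c = (2340.00)(65.00) + (2240.00)(16.00) + (816.00)(54.67) = 232548.00 mm³
x_c = 160996.00 / 5396.00 = 29.84 mm
y_c = 232548.00 / 5396.00 = 43.10 mm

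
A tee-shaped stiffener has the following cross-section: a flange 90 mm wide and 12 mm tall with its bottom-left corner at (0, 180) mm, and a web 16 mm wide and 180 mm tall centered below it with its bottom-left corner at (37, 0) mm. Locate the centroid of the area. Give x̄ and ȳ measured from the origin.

web: A = 16 × 180 = 2880.00, centroid at (45.00, 90.00).
flange: A = 90 × 12 = 1080.00, centroid at (45.00, 186.00).
ΣA = 3960.00 mm²
ΣAx̄ = (2880.00)(45.00) + (1080.00)(45.00) = 178200.00 mm³
ΣAȳ = (2880.00)(90.00) + (1080.00)(186.00) = 460080.00 mm³
x̄ = 178200.00 / 3960.00 = 45.00 mm
ȳ = 460080.00 / 3960.00 = 116.18 mm

x̄ = 45.00 mm, ȳ = 116.18 mm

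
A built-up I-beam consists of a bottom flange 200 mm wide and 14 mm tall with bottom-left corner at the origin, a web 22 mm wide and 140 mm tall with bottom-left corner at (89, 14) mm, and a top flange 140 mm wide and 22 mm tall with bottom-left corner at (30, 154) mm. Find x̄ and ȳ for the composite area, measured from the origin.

x̄ = 100.00 mm, ȳ = 87.78 mm

bottom flange: A = 200 × 14 = 2800.00, centroid at (100.00, 7.00).
web: A = 22 × 140 = 3080.00, centroid at (100.00, 84.00).
top flange: A = 140 × 22 = 3080.00, centroid at (100.00, 165.00).
ΣA = 8960.00 mm², ΣAx̄ = 896000.00 mm³, ΣAȳ = 786520.00 mm³.
x̄ = 896000.00/8960.00 = 100.00 mm; ȳ = 786520.00/8960.00 = 87.78 mm.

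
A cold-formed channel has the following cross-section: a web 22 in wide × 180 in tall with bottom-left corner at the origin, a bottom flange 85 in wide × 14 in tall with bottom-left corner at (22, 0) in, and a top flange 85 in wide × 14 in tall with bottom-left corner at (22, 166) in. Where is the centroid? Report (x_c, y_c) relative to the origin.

web: A = 22 × 180 = 3960.00, centroid at (11.00, 90.00).
bottom flange: A = 85 × 14 = 1190.00, centroid at (64.50, 7.00).
top flange: A = 85 × 14 = 1190.00, centroid at (64.50, 173.00).
ΣA = 6340.00 in², ΣAx_c = 197070.00 in³, ΣAy_c = 570600.00 in³.
x_c = 197070.00/6340.00 = 31.08 in; y_c = 570600.00/6340.00 = 90.00 in.

x_c = 31.08 in, y_c = 90.00 in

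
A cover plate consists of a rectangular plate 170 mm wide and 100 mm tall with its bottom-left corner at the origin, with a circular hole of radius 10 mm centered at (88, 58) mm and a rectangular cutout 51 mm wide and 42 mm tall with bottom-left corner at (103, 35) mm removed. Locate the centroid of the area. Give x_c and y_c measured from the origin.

x_c = 78.53 mm, y_c = 48.94 mm

plate: A = 170 × 100 = 17000.00, centroid at (85.00, 50.00).
hole 1: A = −π·10² = -314.16, centroid at (88.00, 58.00).
hole 2: A = −(51 × 42) = -2142.00, centroid at (128.50, 56.00).
ΣA = 14543.84 mm², ΣAx_c = 1142106.98 mm³, ΣAy_c = 711826.76 mm³.
x_c = 1142106.98/14543.84 = 78.53 mm; y_c = 711826.76/14543.84 = 48.94 mm.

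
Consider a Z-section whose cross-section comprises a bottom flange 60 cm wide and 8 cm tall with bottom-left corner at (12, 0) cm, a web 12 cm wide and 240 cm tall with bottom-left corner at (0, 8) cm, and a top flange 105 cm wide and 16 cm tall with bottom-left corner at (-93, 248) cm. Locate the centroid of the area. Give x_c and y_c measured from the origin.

x_c = -6.07 cm, y_c = 158.86 cm

bottom flange: A = 60 × 8 = 480.00, centroid at (42.00, 4.00).
web: A = 12 × 240 = 2880.00, centroid at (6.00, 128.00).
top flange: A = 105 × 16 = 1680.00, centroid at (-40.50, 256.00).
ΣA = 5040.00 cm²
ΣAx_c = (480.00)(42.00) + (2880.00)(6.00) + (1680.00)(-40.50) = -30600.00 cm³
ΣAy_c = (480.00)(4.00) + (2880.00)(128.00) + (1680.00)(256.00) = 800640.00 cm³
x_c = -30600.00 / 5040.00 = -6.07 cm
y_c = 800640.00 / 5040.00 = 158.86 cm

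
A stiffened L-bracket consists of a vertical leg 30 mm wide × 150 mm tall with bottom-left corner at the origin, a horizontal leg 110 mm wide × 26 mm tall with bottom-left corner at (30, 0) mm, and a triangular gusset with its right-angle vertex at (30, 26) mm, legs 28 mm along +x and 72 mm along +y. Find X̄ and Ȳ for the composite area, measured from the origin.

X̄ = 41.86 mm, Ȳ = 50.80 mm

vertical leg: A = 30 × 150 = 4500.00, centroid at (15.00, 75.00).
horizontal leg: A = 110 × 26 = 2860.00, centroid at (85.00, 13.00).
gusset: A = ½·28·72 = 1008.00, centroid at (39.33, 50.00).
ΣA = 8368.00 mm²
ΣAX̄ = (4500.00)(15.00) + (2860.00)(85.00) + (1008.00)(39.33) = 350248.00 mm³
ΣAȲ = (4500.00)(75.00) + (2860.00)(13.00) + (1008.00)(50.00) = 425080.00 mm³
X̄ = 350248.00 / 8368.00 = 41.86 mm
Ȳ = 425080.00 / 8368.00 = 50.80 mm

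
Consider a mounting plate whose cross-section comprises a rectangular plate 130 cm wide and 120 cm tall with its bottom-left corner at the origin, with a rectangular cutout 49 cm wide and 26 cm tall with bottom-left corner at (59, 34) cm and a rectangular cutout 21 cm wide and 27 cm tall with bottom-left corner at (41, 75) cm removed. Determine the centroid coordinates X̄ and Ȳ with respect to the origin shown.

X̄ = 63.84 cm, Ȳ = 60.03 cm

Part | A | x̄ᵢ | ȳᵢ | A·x̄ᵢ | A·ȳᵢ
plate | 15600.00 | 65.00 | 60.00 | 1014000.00 | 936000.00
hole 1 | -1274.00 | 83.50 | 47.00 | -106379.00 | -59878.00
hole 2 | -567.00 | 51.50 | 88.50 | -29200.50 | -50179.50
Σ | 13759.00 |  |  | 878420.50 | 825942.50
X̄ = 878420.50 / 13759.00 = 63.84 cm
Ȳ = 825942.50 / 13759.00 = 60.03 cm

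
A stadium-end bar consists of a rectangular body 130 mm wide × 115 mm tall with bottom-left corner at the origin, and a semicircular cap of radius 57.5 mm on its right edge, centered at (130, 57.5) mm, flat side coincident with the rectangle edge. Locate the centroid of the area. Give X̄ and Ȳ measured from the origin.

rectangular body: A = 130 × 115 = 14950.00, centroid at (65.00, 57.50).
semicircular end: A = ½π·57.5² = 5193.45, centroid at (154.40, 57.50).
ΣA = 20143.45 mm², ΣAX̄ = 1773637.48 mm³, ΣAȲ = 1158248.11 mm³.
X̄ = 1773637.48/20143.45 = 88.05 mm; Ȳ = 1158248.11/20143.45 = 57.50 mm.

X̄ = 88.05 mm, Ȳ = 57.50 mm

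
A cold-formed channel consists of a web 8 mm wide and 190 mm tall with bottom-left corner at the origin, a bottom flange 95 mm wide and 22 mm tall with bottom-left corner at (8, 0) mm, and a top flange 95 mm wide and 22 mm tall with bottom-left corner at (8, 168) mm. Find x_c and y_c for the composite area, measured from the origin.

web: A = 8 × 190 = 1520.00, centroid at (4.00, 95.00).
bottom flange: A = 95 × 22 = 2090.00, centroid at (55.50, 11.00).
top flange: A = 95 × 22 = 2090.00, centroid at (55.50, 179.00).
ΣA = 5700.00 mm²
ΣAx_c = (1520.00)(4.00) + (2090.00)(55.50) + (2090.00)(55.50) = 238070.00 mm³
ΣAy_c = (1520.00)(95.00) + (2090.00)(11.00) + (2090.00)(179.00) = 541500.00 mm³
x_c = 238070.00 / 5700.00 = 41.77 mm
y_c = 541500.00 / 5700.00 = 95.00 mm

x_c = 41.77 mm, y_c = 95.00 mm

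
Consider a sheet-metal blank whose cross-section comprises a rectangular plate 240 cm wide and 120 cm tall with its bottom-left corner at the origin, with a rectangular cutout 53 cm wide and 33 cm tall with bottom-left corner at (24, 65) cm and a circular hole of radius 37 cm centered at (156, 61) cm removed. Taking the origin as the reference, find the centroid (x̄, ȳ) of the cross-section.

Part | A | x̄ᵢ | ȳᵢ | A·x̄ᵢ | A·ȳᵢ
plate | 28800.00 | 120.00 | 60.00 | 3456000.00 | 1728000.00
hole 1 | -1749.00 | 50.50 | 81.50 | -88324.50 | -142543.50
hole 2 | -4300.84 | 156.00 | 61.00 | -670931.09 | -262351.26
Σ | 22750.16 |  |  | 2696744.41 | 1323105.24
x̄ = 2696744.41 / 22750.16 = 118.54 cm
ȳ = 1323105.24 / 22750.16 = 58.16 cm

x̄ = 118.54 cm, ȳ = 58.16 cm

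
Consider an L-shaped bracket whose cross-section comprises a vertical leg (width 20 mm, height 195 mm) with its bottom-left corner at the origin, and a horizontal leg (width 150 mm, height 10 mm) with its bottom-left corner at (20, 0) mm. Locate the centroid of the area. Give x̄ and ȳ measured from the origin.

x̄ = 33.61 mm, ȳ = 71.81 mm

Part | A | x̄ᵢ | ȳᵢ | A·x̄ᵢ | A·ȳᵢ
vertical leg | 3900.00 | 10.00 | 97.50 | 39000.00 | 380250.00
horizontal leg | 1500.00 | 95.00 | 5.00 | 142500.00 | 7500.00
Σ | 5400.00 |  |  | 181500.00 | 387750.00
x̄ = 181500.00 / 5400.00 = 33.61 mm
ȳ = 387750.00 / 5400.00 = 71.81 mm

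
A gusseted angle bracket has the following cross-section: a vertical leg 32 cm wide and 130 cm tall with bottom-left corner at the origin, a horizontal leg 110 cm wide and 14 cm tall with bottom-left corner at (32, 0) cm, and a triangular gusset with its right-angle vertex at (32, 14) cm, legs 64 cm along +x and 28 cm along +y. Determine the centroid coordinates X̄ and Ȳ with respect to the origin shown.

X̄ = 37.65 cm, Ȳ = 45.80 cm

vertical leg: A = 32 × 130 = 4160.00, centroid at (16.00, 65.00).
horizontal leg: A = 110 × 14 = 1540.00, centroid at (87.00, 7.00).
gusset: A = ½·64·28 = 896.00, centroid at (53.33, 23.33).
ΣA = 6596.00 cm²
ΣAX̄ = (4160.00)(16.00) + (1540.00)(87.00) + (896.00)(53.33) = 248326.67 cm³
ΣAȲ = (4160.00)(65.00) + (1540.00)(7.00) + (896.00)(23.33) = 302086.67 cm³
X̄ = 248326.67 / 6596.00 = 37.65 cm
Ȳ = 302086.67 / 6596.00 = 45.80 cm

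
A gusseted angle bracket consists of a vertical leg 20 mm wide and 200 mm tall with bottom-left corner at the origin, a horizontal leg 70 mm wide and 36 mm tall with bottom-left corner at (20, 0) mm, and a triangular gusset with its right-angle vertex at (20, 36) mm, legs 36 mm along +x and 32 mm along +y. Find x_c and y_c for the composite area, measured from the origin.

vertical leg: A = 20 × 200 = 4000.00, centroid at (10.00, 100.00).
horizontal leg: A = 70 × 36 = 2520.00, centroid at (55.00, 18.00).
gusset: A = ½·36·32 = 576.00, centroid at (32.00, 46.67).
ΣA = 7096.00 mm², ΣAx_c = 197032.00 mm³, ΣAy_c = 472240.00 mm³.
x_c = 197032.00/7096.00 = 27.77 mm; y_c = 472240.00/7096.00 = 66.55 mm.

x_c = 27.77 mm, y_c = 66.55 mm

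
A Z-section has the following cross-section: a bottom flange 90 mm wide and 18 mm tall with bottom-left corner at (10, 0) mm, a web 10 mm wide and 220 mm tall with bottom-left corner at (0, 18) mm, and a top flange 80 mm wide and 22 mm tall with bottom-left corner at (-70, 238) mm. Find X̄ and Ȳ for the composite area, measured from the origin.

X̄ = 8.48 mm, Ȳ = 131.62 mm

Part | A | x̄ᵢ | ȳᵢ | A·x̄ᵢ | A·ȳᵢ
bottom flange | 1620.00 | 55.00 | 9.00 | 89100.00 | 14580.00
web | 2200.00 | 5.00 | 128.00 | 11000.00 | 281600.00
top flange | 1760.00 | -30.00 | 249.00 | -52800.00 | 438240.00
Σ | 5580.00 |  |  | 47300.00 | 734420.00
X̄ = 47300.00 / 5580.00 = 8.48 mm
Ȳ = 734420.00 / 5580.00 = 131.62 mm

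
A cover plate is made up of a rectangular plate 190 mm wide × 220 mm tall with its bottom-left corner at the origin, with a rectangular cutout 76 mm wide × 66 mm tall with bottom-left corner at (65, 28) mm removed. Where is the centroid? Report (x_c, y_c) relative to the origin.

x_c = 93.91 mm, y_c = 116.68 mm

Part | A | x̄ᵢ | ȳᵢ | A·x̄ᵢ | A·ȳᵢ
plate | 41800.00 | 95.00 | 110.00 | 3971000.00 | 4598000.00
hole | -5016.00 | 103.00 | 61.00 | -516648.00 | -305976.00
Σ | 36784.00 |  |  | 3454352.00 | 4292024.00
x_c = 3454352.00 / 36784.00 = 93.91 mm
y_c = 4292024.00 / 36784.00 = 116.68 mm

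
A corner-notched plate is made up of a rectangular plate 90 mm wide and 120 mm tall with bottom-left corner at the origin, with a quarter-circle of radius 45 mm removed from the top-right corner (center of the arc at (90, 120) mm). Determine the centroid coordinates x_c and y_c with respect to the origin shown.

plate: A = 90 × 120 = 10800.00, centroid at (45.00, 60.00).
removed quarter-circle: A = −¼π·45² = -1590.43, centroid at (70.90, 100.90).
ΣA = 9209.57 mm²
ΣAx_c = (10800.00)(45.00) + (-1590.43)(70.90) = 373236.18 mm³
ΣAy_c = (10800.00)(60.00) + (-1590.43)(100.90) = 487523.25 mm³
x_c = 373236.18 / 9209.57 = 40.53 mm
y_c = 487523.25 / 9209.57 = 52.94 mm

x_c = 40.53 mm, y_c = 52.94 mm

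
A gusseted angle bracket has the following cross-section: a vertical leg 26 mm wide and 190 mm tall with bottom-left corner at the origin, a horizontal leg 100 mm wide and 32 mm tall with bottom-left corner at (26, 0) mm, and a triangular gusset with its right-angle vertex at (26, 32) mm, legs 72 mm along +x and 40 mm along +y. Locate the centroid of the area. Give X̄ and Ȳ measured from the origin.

X̄ = 39.61 mm, Ȳ = 61.15 mm

vertical leg: A = 26 × 190 = 4940.00, centroid at (13.00, 95.00).
horizontal leg: A = 100 × 32 = 3200.00, centroid at (76.00, 16.00).
gusset: A = ½·72·40 = 1440.00, centroid at (50.00, 45.33).
ΣA = 9580.00 mm²
ΣAX̄ = (4940.00)(13.00) + (3200.00)(76.00) + (1440.00)(50.00) = 379420.00 mm³
ΣAȲ = (4940.00)(95.00) + (3200.00)(16.00) + (1440.00)(45.33) = 585780.00 mm³
X̄ = 379420.00 / 9580.00 = 39.61 mm
Ȳ = 585780.00 / 9580.00 = 61.15 mm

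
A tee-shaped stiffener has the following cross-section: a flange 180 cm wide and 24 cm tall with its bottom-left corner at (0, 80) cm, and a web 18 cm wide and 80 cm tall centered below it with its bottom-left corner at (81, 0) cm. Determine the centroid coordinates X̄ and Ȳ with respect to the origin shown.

Part | A | x̄ᵢ | ȳᵢ | A·x̄ᵢ | A·ȳᵢ
web | 1440.00 | 90.00 | 40.00 | 129600.00 | 57600.00
flange | 4320.00 | 90.00 | 92.00 | 388800.00 | 397440.00
Σ | 5760.00 |  |  | 518400.00 | 455040.00
X̄ = 518400.00 / 5760.00 = 90.00 cm
Ȳ = 455040.00 / 5760.00 = 79.00 cm

X̄ = 90.00 cm, Ȳ = 79.00 cm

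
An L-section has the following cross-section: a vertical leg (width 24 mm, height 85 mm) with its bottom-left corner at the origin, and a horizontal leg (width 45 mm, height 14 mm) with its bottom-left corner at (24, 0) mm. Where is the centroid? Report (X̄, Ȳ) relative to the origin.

X̄ = 20.14 mm, Ȳ = 34.12 mm

vertical leg: A = 24 × 85 = 2040.00, centroid at (12.00, 42.50).
horizontal leg: A = 45 × 14 = 630.00, centroid at (46.50, 7.00).
ΣA = 2670.00 mm²
ΣAX̄ = (2040.00)(12.00) + (630.00)(46.50) = 53775.00 mm³
ΣAȲ = (2040.00)(42.50) + (630.00)(7.00) = 91110.00 mm³
X̄ = 53775.00 / 2670.00 = 20.14 mm
Ȳ = 91110.00 / 2670.00 = 34.12 mm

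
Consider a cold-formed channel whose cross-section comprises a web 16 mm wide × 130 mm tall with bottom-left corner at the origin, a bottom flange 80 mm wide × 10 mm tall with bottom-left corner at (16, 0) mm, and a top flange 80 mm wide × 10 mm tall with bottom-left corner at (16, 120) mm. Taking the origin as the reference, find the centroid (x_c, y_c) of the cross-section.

Part | A | x̄ᵢ | ȳᵢ | A·x̄ᵢ | A·ȳᵢ
web | 2080.00 | 8.00 | 65.00 | 16640.00 | 135200.00
bottom flange | 800.00 | 56.00 | 5.00 | 44800.00 | 4000.00
top flange | 800.00 | 56.00 | 125.00 | 44800.00 | 100000.00
Σ | 3680.00 |  |  | 106240.00 | 239200.00
x_c = 106240.00 / 3680.00 = 28.87 mm
y_c = 239200.00 / 3680.00 = 65.00 mm

x_c = 28.87 mm, y_c = 65.00 mm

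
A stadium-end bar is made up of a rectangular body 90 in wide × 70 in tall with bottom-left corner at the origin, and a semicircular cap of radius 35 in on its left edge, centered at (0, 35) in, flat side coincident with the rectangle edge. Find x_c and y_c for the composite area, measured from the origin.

rectangular body: A = 90 × 70 = 6300.00, centroid at (45.00, 35.00).
semicircular end: A = ½π·35² = 1924.23, centroid at (-14.85, 35.00).
ΣA = 8224.23 in²
ΣAx_c = (6300.00)(45.00) + (1924.23)(-14.85) = 254916.67 in³
ΣAy_c = (6300.00)(35.00) + (1924.23)(35.00) = 287847.89 in³
x_c = 254916.67 / 8224.23 = 31.00 in
y_c = 287847.89 / 8224.23 = 35.00 in

x_c = 31.00 in, y_c = 35.00 in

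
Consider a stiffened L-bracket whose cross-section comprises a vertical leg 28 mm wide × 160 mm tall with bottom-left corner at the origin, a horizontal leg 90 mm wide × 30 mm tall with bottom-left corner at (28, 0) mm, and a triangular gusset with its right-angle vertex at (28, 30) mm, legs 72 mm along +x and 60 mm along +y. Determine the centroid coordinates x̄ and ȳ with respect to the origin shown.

vertical leg: A = 28 × 160 = 4480.00, centroid at (14.00, 80.00).
horizontal leg: A = 90 × 30 = 2700.00, centroid at (73.00, 15.00).
gusset: A = ½·72·60 = 2160.00, centroid at (52.00, 50.00).
ΣA = 9340.00 mm², ΣAx̄ = 372140.00 mm³, ΣAȳ = 506900.00 mm³.
x̄ = 372140.00/9340.00 = 39.84 mm; ȳ = 506900.00/9340.00 = 54.27 mm.

x̄ = 39.84 mm, ȳ = 54.27 mm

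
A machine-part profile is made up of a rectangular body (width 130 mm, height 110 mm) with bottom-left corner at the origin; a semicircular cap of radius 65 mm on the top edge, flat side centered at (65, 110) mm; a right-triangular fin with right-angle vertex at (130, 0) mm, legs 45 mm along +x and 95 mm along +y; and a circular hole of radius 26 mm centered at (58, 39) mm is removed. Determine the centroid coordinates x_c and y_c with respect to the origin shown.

Part | A | x̄ᵢ | ȳᵢ | A·x̄ᵢ | A·ȳᵢ
rectangular body | 14300.00 | 65.00 | 55.00 | 929500.00 | 786500.00
semicircular top | 6636.61 | 65.00 | 137.59 | 431379.94 | 913110.93
triangular fin | 2137.50 | 145.00 | 31.67 | 309937.50 | 67687.50
hole | -2123.72 | 58.00 | 39.00 | -123175.56 | -82824.95
Σ | 20950.40 |  |  | 1547641.88 | 1684473.48
x_c = 1547641.88 / 20950.40 = 73.87 mm
y_c = 1684473.48 / 20950.40 = 80.40 mm

x_c = 73.87 mm, y_c = 80.40 mm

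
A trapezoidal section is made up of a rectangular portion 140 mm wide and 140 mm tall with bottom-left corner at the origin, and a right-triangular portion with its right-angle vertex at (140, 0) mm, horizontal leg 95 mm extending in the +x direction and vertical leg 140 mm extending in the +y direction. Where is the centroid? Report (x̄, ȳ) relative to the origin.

x̄ = 95.76 mm, ȳ = 64.09 mm

rectangular portion: A = 140 × 140 = 19600.00, centroid at (70.00, 70.00).
triangular portion: A = ½·95·140 = 6650.00, centroid at (171.67, 46.67).
ΣA = 26250.00 mm², ΣAx̄ = 2513583.33 mm³, ΣAȳ = 1682333.33 mm³.
x̄ = 2513583.33/26250.00 = 95.76 mm; ȳ = 1682333.33/26250.00 = 64.09 mm.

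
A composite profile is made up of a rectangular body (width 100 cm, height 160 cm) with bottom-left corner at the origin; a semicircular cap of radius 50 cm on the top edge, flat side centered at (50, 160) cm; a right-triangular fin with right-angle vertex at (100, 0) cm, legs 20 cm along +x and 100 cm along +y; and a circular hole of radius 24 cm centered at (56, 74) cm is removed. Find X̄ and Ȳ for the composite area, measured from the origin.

rectangular body: A = 100 × 160 = 16000.00, centroid at (50.00, 80.00).
semicircular top: A = ½π·50² = 3926.99, centroid at (50.00, 181.22).
triangular fin: A = ½·20·100 = 1000.00, centroid at (106.67, 33.33).
hole: A = −π·24² = -1809.56, centroid at (56.00, 74.00).
ΣA = 19117.43 cm², ΣAX̄ = 1001680.99 cm³, ΣAȲ = 1891077.95 cm³.
X̄ = 1001680.99/19117.43 = 52.40 cm; Ȳ = 1891077.95/19117.43 = 98.92 cm.

X̄ = 52.40 cm, Ȳ = 98.92 cm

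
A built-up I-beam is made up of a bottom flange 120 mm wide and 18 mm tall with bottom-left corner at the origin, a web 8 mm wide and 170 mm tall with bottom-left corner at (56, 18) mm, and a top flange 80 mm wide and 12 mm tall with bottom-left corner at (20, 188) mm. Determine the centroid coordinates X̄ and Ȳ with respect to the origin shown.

X̄ = 60.00 mm, Ȳ = 77.18 mm

bottom flange: A = 120 × 18 = 2160.00, centroid at (60.00, 9.00).
web: A = 8 × 170 = 1360.00, centroid at (60.00, 103.00).
top flange: A = 80 × 12 = 960.00, centroid at (60.00, 194.00).
ΣA = 4480.00 mm²
ΣAX̄ = (2160.00)(60.00) + (1360.00)(60.00) + (960.00)(60.00) = 268800.00 mm³
ΣAȲ = (2160.00)(9.00) + (1360.00)(103.00) + (960.00)(194.00) = 345760.00 mm³
X̄ = 268800.00 / 4480.00 = 60.00 mm
Ȳ = 345760.00 / 4480.00 = 77.18 mm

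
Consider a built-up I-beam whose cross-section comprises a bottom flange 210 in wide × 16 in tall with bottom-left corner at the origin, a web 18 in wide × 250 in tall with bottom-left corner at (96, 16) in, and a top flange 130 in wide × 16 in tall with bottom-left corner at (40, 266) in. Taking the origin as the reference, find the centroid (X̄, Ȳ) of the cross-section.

Part | A | x̄ᵢ | ȳᵢ | A·x̄ᵢ | A·ȳᵢ
bottom flange | 3360.00 | 105.00 | 8.00 | 352800.00 | 26880.00
web | 4500.00 | 105.00 | 141.00 | 472500.00 | 634500.00
top flange | 2080.00 | 105.00 | 274.00 | 218400.00 | 569920.00
Σ | 9940.00 |  |  | 1043700.00 | 1231300.00
X̄ = 1043700.00 / 9940.00 = 105.00 in
Ȳ = 1231300.00 / 9940.00 = 123.87 in

X̄ = 105.00 in, Ȳ = 123.87 in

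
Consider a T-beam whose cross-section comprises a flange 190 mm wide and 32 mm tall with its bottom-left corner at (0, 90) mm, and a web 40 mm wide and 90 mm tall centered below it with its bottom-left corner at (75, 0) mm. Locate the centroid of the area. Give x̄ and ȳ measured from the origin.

x̄ = 95.00 mm, ȳ = 83.31 mm

web: A = 40 × 90 = 3600.00, centroid at (95.00, 45.00).
flange: A = 190 × 32 = 6080.00, centroid at (95.00, 106.00).
ΣA = 9680.00 mm²
ΣAx̄ = (3600.00)(95.00) + (6080.00)(95.00) = 919600.00 mm³
ΣAȳ = (3600.00)(45.00) + (6080.00)(106.00) = 806480.00 mm³
x̄ = 919600.00 / 9680.00 = 95.00 mm
ȳ = 806480.00 / 9680.00 = 83.31 mm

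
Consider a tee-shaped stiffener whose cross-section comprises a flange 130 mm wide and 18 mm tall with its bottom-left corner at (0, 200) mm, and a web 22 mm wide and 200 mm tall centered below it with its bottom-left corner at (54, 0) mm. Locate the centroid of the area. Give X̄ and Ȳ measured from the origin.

X̄ = 65.00 mm, Ȳ = 137.84 mm

web: A = 22 × 200 = 4400.00, centroid at (65.00, 100.00).
flange: A = 130 × 18 = 2340.00, centroid at (65.00, 209.00).
ΣA = 6740.00 mm², ΣAX̄ = 438100.00 mm³, ΣAȲ = 929060.00 mm³.
X̄ = 438100.00/6740.00 = 65.00 mm; Ȳ = 929060.00/6740.00 = 137.84 mm.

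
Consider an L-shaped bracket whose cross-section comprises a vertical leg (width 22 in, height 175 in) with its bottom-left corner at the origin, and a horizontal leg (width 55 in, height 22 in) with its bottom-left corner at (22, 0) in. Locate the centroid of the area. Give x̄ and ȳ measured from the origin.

Part | A | x̄ᵢ | ȳᵢ | A·x̄ᵢ | A·ȳᵢ
vertical leg | 3850.00 | 11.00 | 87.50 | 42350.00 | 336875.00
horizontal leg | 1210.00 | 49.50 | 11.00 | 59895.00 | 13310.00
Σ | 5060.00 |  |  | 102245.00 | 350185.00
x̄ = 102245.00 / 5060.00 = 20.21 in
ȳ = 350185.00 / 5060.00 = 69.21 in

x̄ = 20.21 in, ȳ = 69.21 in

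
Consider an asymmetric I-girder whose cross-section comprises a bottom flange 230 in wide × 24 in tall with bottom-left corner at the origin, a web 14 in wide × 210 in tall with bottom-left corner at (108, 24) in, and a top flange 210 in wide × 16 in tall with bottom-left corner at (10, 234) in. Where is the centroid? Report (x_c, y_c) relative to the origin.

Part | A | x̄ᵢ | ȳᵢ | A·x̄ᵢ | A·ȳᵢ
bottom flange | 5520.00 | 115.00 | 12.00 | 634800.00 | 66240.00
web | 2940.00 | 115.00 | 129.00 | 338100.00 | 379260.00
top flange | 3360.00 | 115.00 | 242.00 | 386400.00 | 813120.00
Σ | 11820.00 |  |  | 1359300.00 | 1258620.00
x_c = 1359300.00 / 11820.00 = 115.00 in
y_c = 1258620.00 / 11820.00 = 106.48 in

x_c = 115.00 in, y_c = 106.48 in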